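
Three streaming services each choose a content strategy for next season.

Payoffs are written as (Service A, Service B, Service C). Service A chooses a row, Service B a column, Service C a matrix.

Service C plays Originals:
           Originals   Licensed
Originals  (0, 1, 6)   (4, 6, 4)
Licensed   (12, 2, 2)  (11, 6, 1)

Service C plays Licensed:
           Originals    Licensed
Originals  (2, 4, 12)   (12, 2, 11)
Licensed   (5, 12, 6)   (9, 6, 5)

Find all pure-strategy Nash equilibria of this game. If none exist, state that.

Service A against (Originals, Originals): payoffs 0, 12 → best response Licensed.
Service A against (Originals, Licensed): payoffs 2, 5 → best response Licensed.
Service A against (Licensed, Originals): payoffs 4, 11 → best response Licensed.
Service A against (Licensed, Licensed): payoffs 12, 9 → best response Originals.
Service B against (Originals, Originals): payoffs 1, 6 → best response Licensed.
Service B against (Originals, Licensed): payoffs 4, 2 → best response Originals.
Service B against (Licensed, Originals): payoffs 2, 6 → best response Licensed.
Service B against (Licensed, Licensed): payoffs 12, 6 → best response Originals.
Service C against (Originals, Originals): payoffs 6, 12 → best response Licensed.
Service C against (Originals, Licensed): payoffs 4, 11 → best response Licensed.
Service C against (Licensed, Originals): payoffs 2, 6 → best response Licensed.
Service C against (Licensed, Licensed): payoffs 1, 5 → best response Licensed.
Mutual best responses: (Licensed, Originals, Licensed).

The unique pure-strategy Nash equilibrium is (Licensed, Originals, Licensed).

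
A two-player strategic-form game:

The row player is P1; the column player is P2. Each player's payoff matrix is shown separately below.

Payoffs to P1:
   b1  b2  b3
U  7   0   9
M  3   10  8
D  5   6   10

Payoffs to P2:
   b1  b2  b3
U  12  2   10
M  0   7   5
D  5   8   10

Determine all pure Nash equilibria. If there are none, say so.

Check each profile: it is a Nash equilibrium iff no player can strictly gain by switching unilaterally.
(U, b1): P1 gets 7, best alternative 5; P2 gets 12, best alternative 10. No profitable deviation — NE.
(U, b2): P1 can switch to M (0 → 10). Not NE.
(U, b3): P1 can switch to D (9 → 10). Not NE.
(M, b1): P1 can switch to U (3 → 7). Not NE.
(M, b2): P1 gets 10, best alternative 6; P2 gets 7, best alternative 5. No profitable deviation — NE.
(M, b3): P1 can switch to U (8 → 9). Not NE.
(D, b1): P1 can switch to U (5 → 7). Not NE.
(D, b2): P1 can switch to M (6 → 10). Not NE.
(D, b3): P1 gets 10, best alternative 9; P2 gets 10, best alternative 8. No profitable deviation — NE.

The pure Nash equilibria are (U, b1); (M, b2); (D, b3).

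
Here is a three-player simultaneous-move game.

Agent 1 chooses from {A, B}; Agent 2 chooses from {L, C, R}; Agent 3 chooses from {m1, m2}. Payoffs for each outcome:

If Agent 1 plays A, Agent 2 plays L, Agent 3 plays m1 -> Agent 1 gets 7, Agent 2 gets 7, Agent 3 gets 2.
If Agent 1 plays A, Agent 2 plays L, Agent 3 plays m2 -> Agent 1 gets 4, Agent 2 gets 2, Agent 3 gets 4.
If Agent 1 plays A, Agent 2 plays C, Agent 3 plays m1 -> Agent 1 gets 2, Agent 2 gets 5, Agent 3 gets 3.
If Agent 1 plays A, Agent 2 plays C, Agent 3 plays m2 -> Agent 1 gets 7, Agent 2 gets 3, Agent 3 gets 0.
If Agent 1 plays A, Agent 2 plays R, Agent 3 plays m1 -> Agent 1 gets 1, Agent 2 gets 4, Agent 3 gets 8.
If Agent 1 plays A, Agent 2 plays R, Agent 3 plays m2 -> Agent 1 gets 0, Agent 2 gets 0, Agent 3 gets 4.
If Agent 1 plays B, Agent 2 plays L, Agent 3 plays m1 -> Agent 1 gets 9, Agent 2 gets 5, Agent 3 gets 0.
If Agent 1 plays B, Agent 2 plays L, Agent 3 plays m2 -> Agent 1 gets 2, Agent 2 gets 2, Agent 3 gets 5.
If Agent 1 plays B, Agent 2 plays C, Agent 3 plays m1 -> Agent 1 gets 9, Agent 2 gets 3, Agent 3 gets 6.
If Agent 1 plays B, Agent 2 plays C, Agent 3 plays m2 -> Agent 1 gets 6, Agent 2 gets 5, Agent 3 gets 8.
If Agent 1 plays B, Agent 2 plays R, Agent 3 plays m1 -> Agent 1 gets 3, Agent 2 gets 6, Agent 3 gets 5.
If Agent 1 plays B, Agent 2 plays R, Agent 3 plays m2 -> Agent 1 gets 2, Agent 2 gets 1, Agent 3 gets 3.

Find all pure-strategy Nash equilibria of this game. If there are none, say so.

(B, R, m1)

For each player, find the best response to each opponent profile; mutual best responses are the pure NE.
Agent 1 against (L, m1): payoffs 7, 9 → best response B.
Agent 1 against (L, m2): payoffs 4, 2 → best response A.
Agent 1 against (C, m1): payoffs 2, 9 → best response B.
Agent 1 against (C, m2): payoffs 7, 6 → best response A.
Agent 1 against (R, m1): payoffs 1, 3 → best response B.
Agent 1 against (R, m2): payoffs 0, 2 → best response B.
Agent 2 against (A, m1): payoffs 7, 5, 4 → best response L.
Agent 2 against (A, m2): payoffs 2, 3, 0 → best response C.
Agent 2 against (B, m1): payoffs 5, 3, 6 → best response R.
Agent 2 against (B, m2): payoffs 2, 5, 1 → best response C.
Agent 3 against (A, L): payoffs 2, 4 → best response m2.
Agent 3 against (A, C): payoffs 3, 0 → best response m1.
Agent 3 against (A, R): payoffs 8, 4 → best response m1.
Agent 3 against (B, L): payoffs 0, 5 → best response m2.
Agent 3 against (B, C): payoffs 6, 8 → best response m2.
Agent 3 against (B, R): payoffs 5, 3 → best response m1.
Mutual best responses: (B, R, m1).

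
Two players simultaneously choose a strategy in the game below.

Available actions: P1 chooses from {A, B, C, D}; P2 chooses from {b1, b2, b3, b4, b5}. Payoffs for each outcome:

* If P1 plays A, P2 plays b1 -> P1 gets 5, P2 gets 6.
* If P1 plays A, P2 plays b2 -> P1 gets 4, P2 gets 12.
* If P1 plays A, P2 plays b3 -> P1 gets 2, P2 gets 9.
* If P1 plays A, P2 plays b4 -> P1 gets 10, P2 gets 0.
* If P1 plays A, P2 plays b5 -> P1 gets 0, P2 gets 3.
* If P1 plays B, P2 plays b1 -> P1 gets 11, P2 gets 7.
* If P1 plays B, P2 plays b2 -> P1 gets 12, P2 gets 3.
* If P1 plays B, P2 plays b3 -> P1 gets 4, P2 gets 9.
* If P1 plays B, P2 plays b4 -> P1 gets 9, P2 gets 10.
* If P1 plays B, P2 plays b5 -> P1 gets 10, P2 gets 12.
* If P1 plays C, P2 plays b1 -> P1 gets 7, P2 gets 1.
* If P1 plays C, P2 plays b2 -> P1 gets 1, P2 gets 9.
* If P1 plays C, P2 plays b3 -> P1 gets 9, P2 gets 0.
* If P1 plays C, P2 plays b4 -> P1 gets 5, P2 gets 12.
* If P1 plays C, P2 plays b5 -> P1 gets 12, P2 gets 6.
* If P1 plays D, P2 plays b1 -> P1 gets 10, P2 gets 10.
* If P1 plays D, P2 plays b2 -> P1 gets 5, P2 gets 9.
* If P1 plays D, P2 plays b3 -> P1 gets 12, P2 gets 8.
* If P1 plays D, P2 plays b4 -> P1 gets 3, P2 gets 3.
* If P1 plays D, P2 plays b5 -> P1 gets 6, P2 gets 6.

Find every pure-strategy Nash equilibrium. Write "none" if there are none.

(A, b1): P1 can switch to B (5 → 11). Not NE.
(A, b2): P1 can switch to B (4 → 12). Not NE.
(A, b3): P1 can switch to B (2 → 4). Not NE.
(A, b4): P2 can switch to b1 (0 → 6). Not NE.
(A, b5): P1 can switch to B (0 → 10). Not NE.
(B, b1): P2 can switch to b3 (7 → 9). Not NE.
(The remaining 14 profiles each have a profitable deviation by the same check.)

No pure-strategy Nash equilibrium.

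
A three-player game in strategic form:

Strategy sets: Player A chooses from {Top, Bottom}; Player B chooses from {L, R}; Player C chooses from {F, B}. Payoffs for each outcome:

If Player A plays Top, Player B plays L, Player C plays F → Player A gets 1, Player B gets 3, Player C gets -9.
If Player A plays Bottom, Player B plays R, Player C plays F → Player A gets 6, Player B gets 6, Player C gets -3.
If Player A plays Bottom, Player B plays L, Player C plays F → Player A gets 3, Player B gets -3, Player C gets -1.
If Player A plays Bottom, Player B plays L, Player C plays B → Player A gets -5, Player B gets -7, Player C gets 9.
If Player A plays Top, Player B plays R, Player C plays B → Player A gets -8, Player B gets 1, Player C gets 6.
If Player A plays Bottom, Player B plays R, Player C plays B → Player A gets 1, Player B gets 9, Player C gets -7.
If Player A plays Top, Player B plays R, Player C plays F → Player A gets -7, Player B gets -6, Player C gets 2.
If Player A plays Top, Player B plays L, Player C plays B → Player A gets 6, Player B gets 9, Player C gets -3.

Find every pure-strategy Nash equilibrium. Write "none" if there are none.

Player A against (L, F): payoffs 1, 3 → best response Bottom.
Player A against (L, B): payoffs 6, -5 → best response Top.
Player A against (R, F): payoffs -7, 6 → best response Bottom.
Player A against (R, B): payoffs -8, 1 → best response Bottom.
Player B against (Top, F): payoffs 3, -6 → best response L.
Player B against (Top, B): payoffs 9, 1 → best response L.
Player B against (Bottom, F): payoffs -3, 6 → best response R.
Player B against (Bottom, B): payoffs -7, 9 → best response R.
Player C against (Top, L): payoffs -9, -3 → best response B.
Player C against (Top, R): payoffs 2, 6 → best response B.
Player C against (Bottom, L): payoffs -1, 9 → best response B.
Player C against (Bottom, R): payoffs -3, -7 → best response F.
Mutual best responses: (Top, L, B); (Bottom, R, F).

Pure-strategy Nash equilibria: (Top, L, B), (Bottom, R, F)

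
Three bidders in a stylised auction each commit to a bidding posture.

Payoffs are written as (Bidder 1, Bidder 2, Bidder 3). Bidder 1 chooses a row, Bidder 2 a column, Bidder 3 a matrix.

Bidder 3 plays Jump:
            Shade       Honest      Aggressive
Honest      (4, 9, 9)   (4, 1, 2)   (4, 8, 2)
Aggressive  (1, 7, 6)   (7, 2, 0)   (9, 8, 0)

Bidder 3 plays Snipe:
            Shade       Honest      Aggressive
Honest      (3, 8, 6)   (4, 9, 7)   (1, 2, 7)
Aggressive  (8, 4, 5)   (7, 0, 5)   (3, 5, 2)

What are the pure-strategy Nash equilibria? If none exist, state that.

Mark each player's best response to every combination of opponents' strategies; a profile where every player is best-responding is a pure Nash equilibrium.
Bidder 1 against (Shade, Jump): payoffs 4, 1 → best response Honest.
Bidder 1 against (Shade, Snipe): payoffs 3, 8 → best response Aggressive.
Bidder 1 against (Honest, Jump): payoffs 4, 7 → best response Aggressive.
Bidder 1 against (Honest, Snipe): payoffs 4, 7 → best response Aggressive.
Bidder 1 against (Aggressive, Jump): payoffs 4, 9 → best response Aggressive.
Bidder 1 against (Aggressive, Snipe): payoffs 1, 3 → best response Aggressive.
Bidder 2 against (Honest, Jump): payoffs 9, 1, 8 → best response Shade.
Bidder 2 against (Honest, Snipe): payoffs 8, 9, 2 → best response Honest.
Bidder 2 against (Aggressive, Jump): payoffs 7, 2, 8 → best response Aggressive.
Bidder 2 against (Aggressive, Snipe): payoffs 4, 0, 5 → best response Aggressive.
Bidder 3 against (Honest, Shade): payoffs 9, 6 → best response Jump.
Bidder 3 against (Honest, Honest): payoffs 2, 7 → best response Snipe.
Bidder 3 against (Honest, Aggressive): payoffs 2, 7 → best response Snipe.
Bidder 3 against (Aggressive, Shade): payoffs 6, 5 → best response Jump.
Bidder 3 against (Aggressive, Honest): payoffs 0, 5 → best response Snipe.
Bidder 3 against (Aggressive, Aggressive): payoffs 0, 2 → best response Snipe.
Mutual best responses: (Honest, Shade, Jump); (Aggressive, Aggressive, Snipe).

The pure Nash equilibria are (Honest, Shade, Jump); (Aggressive, Aggressive, Snipe).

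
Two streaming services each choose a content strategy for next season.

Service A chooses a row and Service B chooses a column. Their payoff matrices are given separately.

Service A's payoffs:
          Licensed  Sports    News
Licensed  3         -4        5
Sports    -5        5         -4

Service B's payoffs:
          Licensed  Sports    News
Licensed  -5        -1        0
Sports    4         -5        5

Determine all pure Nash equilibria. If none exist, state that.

Service A against Licensed: payoffs 3, -5 → best response Licensed.
Service A against Sports: payoffs -4, 5 → best response Sports.
Service A against News: payoffs 5, -4 → best response Licensed.
Service B against Licensed: payoffs -5, -1, 0 → best response News.
Service B against Sports: payoffs 4, -5, 5 → best response News.
Mutual best responses: (Licensed, News).

Pure NE: (Licensed, News)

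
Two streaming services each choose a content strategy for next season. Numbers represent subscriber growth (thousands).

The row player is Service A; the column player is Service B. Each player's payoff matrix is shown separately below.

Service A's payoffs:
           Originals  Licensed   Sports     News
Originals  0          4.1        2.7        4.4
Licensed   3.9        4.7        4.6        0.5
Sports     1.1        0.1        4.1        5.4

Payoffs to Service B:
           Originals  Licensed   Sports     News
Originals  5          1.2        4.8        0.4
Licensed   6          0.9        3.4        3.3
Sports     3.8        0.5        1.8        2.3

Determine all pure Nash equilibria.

Pure NE: (Licensed, Originals)

Check each profile: it is a Nash equilibrium iff no player can strictly gain by switching unilaterally.
(Originals, Originals): Service A can switch to Licensed (0 → 3.9). Not NE.
(Originals, Licensed): Service A can switch to Licensed (4.1 → 4.7). Not NE.
(Originals, Sports): Service A can switch to Licensed (2.7 → 4.6). Not NE.
(Originals, News): Service A can switch to Sports (4.4 → 5.4). Not NE.
(Licensed, Originals): Service A gets 3.9, best alternative 1.1; Service B gets 6, best alternative 3.4. No profitable deviation — NE.
(Licensed, Licensed): Service B can switch to Originals (0.9 → 6). Not NE.
(Licensed, Sports): Service B can switch to Originals (3.4 → 6). Not NE.
(Licensed, News): Service A can switch to Originals (0.5 → 4.4). Not NE.
(Sports, Originals): Service A can switch to Licensed (1.1 → 3.9). Not NE.
(Sports, Licensed): Service A can switch to Originals (0.1 → 4.1). Not NE.
(Sports, Sports): Service A can switch to Licensed (4.1 → 4.6). Not NE.
(Sports, News): Service B can switch to Originals (2.3 → 3.8). Not NE.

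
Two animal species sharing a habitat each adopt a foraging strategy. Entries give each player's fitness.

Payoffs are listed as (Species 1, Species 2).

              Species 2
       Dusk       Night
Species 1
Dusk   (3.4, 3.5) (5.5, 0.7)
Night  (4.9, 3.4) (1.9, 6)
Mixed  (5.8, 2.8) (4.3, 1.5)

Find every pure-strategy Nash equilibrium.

Pure NE: (Mixed, Dusk)

Check each profile: it is a Nash equilibrium iff no player can strictly gain by switching unilaterally.
(Dusk, Dusk): Species 1 can switch to Night (3.4 → 4.9). Not NE.
(Dusk, Night): Species 2 can switch to Dusk (0.7 → 3.5). Not NE.
(Night, Dusk): Species 1 can switch to Mixed (4.9 → 5.8). Not NE.
(Night, Night): Species 1 can switch to Dusk (1.9 → 5.5). Not NE.
(Mixed, Dusk): Species 1 gets 5.8, best alternative 4.9; Species 2 gets 2.8, best alternative 1.5. No profitable deviation — NE.
(Mixed, Night): Species 1 can switch to Dusk (4.3 → 5.5). Not NE.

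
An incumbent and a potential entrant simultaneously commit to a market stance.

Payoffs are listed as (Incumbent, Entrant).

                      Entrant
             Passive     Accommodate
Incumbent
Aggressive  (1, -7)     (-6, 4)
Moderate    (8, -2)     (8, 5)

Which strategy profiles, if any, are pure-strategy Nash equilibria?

The unique pure-strategy Nash equilibrium is (Moderate, Accommodate).

Incumbent against Passive: payoffs 1, 8 → best response Moderate.
Incumbent against Accommodate: payoffs -6, 8 → best response Moderate.
Entrant against Aggressive: payoffs -7, 4 → best response Accommodate.
Entrant against Moderate: payoffs -2, 5 → best response Accommodate.
Mutual best responses: (Moderate, Accommodate).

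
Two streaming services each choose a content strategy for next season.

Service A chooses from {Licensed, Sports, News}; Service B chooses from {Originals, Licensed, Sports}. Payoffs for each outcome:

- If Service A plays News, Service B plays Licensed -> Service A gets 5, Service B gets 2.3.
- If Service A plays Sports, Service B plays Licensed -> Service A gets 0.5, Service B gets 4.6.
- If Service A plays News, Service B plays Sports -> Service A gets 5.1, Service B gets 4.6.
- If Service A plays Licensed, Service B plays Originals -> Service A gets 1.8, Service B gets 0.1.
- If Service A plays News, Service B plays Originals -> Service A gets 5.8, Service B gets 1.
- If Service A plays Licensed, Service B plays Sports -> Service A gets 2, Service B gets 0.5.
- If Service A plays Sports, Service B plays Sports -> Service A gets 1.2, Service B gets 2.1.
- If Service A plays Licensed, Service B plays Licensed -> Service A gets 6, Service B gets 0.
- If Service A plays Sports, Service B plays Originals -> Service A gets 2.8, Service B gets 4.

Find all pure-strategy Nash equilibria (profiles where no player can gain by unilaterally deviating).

(News, Sports)

For each strategy profile, look for a profitable unilateral deviation.
(Licensed, Originals): Service A can switch to Sports (1.8 → 2.8). Not NE.
(Licensed, Licensed): Service B can switch to Originals (0 → 0.1). Not NE.
(Licensed, Sports): Service A can switch to News (2 → 5.1). Not NE.
(Sports, Originals): Service A can switch to News (2.8 → 5.8). Not NE.
(Sports, Licensed): Service A can switch to Licensed (0.5 → 6). Not NE.
(Sports, Sports): Service A can switch to Licensed (1.2 → 2). Not NE.
(News, Originals): Service B can switch to Licensed (1 → 2.3). Not NE.
(News, Licensed): Service A can switch to Licensed (5 → 6). Not NE.
(News, Sports): Service A gets 5.1, best alternative 2; Service B gets 4.6, best alternative 2.3. No profitable deviation — NE.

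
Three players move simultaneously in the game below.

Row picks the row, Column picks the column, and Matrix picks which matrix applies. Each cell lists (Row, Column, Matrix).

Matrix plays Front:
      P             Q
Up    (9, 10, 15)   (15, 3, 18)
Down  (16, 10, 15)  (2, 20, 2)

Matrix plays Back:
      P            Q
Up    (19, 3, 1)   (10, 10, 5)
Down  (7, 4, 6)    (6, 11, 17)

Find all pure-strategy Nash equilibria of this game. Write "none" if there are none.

Row against (P, Front): payoffs 9, 16 → best response Down.
Row against (P, Back): payoffs 19, 7 → best response Up.
Row against (Q, Front): payoffs 15, 2 → best response Up.
Row against (Q, Back): payoffs 10, 6 → best response Up.
Column against (Up, Front): payoffs 10, 3 → best response P.
Column against (Up, Back): payoffs 3, 10 → best response Q.
Column against (Down, Front): payoffs 10, 20 → best response Q.
Column against (Down, Back): payoffs 4, 11 → best response Q.
Matrix against (Up, P): payoffs 15, 1 → best response Front.
Matrix against (Up, Q): payoffs 18, 5 → best response Front.
Matrix against (Down, P): payoffs 15, 6 → best response Front.
Matrix against (Down, Q): payoffs 2, 17 → best response Back.
No profile is a mutual best response for all players.

none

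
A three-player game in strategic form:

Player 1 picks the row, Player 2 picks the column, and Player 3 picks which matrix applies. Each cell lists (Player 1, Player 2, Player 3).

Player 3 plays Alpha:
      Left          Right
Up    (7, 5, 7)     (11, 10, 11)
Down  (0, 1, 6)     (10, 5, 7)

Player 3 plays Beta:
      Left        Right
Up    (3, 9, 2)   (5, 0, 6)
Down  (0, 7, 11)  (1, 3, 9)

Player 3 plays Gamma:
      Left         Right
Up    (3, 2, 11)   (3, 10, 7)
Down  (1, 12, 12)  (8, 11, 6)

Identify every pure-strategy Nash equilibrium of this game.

Player 1 against (Left, Alpha): payoffs 7, 0 → best response Up.
Player 1 against (Left, Beta): payoffs 3, 0 → best response Up.
Player 1 against (Left, Gamma): payoffs 3, 1 → best response Up.
Player 1 against (Right, Alpha): payoffs 11, 10 → best response Up.
Player 1 against (Right, Beta): payoffs 5, 1 → best response Up.
Player 1 against (Right, Gamma): payoffs 3, 8 → best response Down.
Player 2 against (Up, Alpha): payoffs 5, 10 → best response Right.
Player 2 against (Up, Beta): payoffs 9, 0 → best response Left.
Player 2 against (Up, Gamma): payoffs 2, 10 → best response Right.
Player 2 against (Down, Alpha): payoffs 1, 5 → best response Right.
Player 2 against (Down, Beta): payoffs 7, 3 → best response Left.
Player 2 against (Down, Gamma): payoffs 12, 11 → best response Left.
Player 3 against (Up, Left): payoffs 7, 2, 11 → best response Gamma.
Player 3 against (Up, Right): payoffs 11, 6, 7 → best response Alpha.
Player 3 against (Down, Left): payoffs 6, 11, 12 → best response Gamma.
Player 3 against (Down, Right): payoffs 7, 9, 6 → best response Beta.
Mutual best responses: (Up, Right, Alpha).

The unique pure-strategy Nash equilibrium is (Up, Right, Alpha).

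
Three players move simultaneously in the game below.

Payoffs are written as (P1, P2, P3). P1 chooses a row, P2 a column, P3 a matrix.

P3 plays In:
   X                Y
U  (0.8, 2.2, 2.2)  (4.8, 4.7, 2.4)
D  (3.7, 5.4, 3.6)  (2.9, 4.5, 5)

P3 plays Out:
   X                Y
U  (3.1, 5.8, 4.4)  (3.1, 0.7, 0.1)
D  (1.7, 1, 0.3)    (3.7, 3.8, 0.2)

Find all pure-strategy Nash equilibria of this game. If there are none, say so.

(U, X, Out) and (U, Y, In) and (D, X, In)

P1 against (X, In): payoffs 0.8, 3.7 → best response D.
P1 against (X, Out): payoffs 3.1, 1.7 → best response U.
P1 against (Y, In): payoffs 4.8, 2.9 → best response U.
P1 against (Y, Out): payoffs 3.1, 3.7 → best response D.
P2 against (U, In): payoffs 2.2, 4.7 → best response Y.
P2 against (U, Out): payoffs 5.8, 0.7 → best response X.
P2 against (D, In): payoffs 5.4, 4.5 → best response X.
P2 against (D, Out): payoffs 1, 3.8 → best response Y.
P3 against (U, X): payoffs 2.2, 4.4 → best response Out.
P3 against (U, Y): payoffs 2.4, 0.1 → best response In.
P3 against (D, X): payoffs 3.6, 0.3 → best response In.
P3 against (D, Y): payoffs 5, 0.2 → best response In.
Mutual best responses: (U, X, Out); (U, Y, In); (D, X, In).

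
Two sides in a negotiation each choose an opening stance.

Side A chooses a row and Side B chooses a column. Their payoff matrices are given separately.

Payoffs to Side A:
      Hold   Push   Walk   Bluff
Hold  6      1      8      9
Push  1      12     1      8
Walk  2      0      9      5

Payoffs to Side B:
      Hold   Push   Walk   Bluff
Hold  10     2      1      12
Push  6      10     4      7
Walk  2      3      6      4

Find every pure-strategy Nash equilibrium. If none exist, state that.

(Hold, Hold): Side B can switch to Bluff (10 → 12). Not NE.
(Hold, Push): Side A can switch to Push (1 → 12). Not NE.
(Hold, Walk): Side A can switch to Walk (8 → 9). Not NE.
(Hold, Bluff): Side A gets 9, best alternative 8; Side B gets 12, best alternative 10. No profitable deviation — NE.
(Push, Hold): Side A can switch to Hold (1 → 6). Not NE.
(Push, Push): Side A gets 12, best alternative 1; Side B gets 10, best alternative 7. No profitable deviation — NE.
(Push, Walk): Side A can switch to Hold (1 → 8). Not NE.
(Push, Bluff): Side A can switch to Hold (8 → 9). Not NE.
(Walk, Hold): Side A can switch to Hold (2 → 6). Not NE.
(Walk, Push): Side A can switch to Hold (0 → 1). Not NE.
(Walk, Walk): Side A gets 9, best alternative 8; Side B gets 6, best alternative 4. No profitable deviation — NE.
(The remaining 1 profile has a profitable deviation by the same check.)

Pure-strategy Nash equilibria: (Hold, Bluff) and (Push, Push) and (Walk, Walk)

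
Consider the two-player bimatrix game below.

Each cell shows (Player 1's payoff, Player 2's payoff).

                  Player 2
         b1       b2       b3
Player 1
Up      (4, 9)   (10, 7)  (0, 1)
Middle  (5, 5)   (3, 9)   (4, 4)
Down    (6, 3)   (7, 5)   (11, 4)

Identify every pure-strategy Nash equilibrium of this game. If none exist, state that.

Player 1 against b1: payoffs 4, 5, 6 → best response Down.
Player 1 against b2: payoffs 10, 3, 7 → best response Up.
Player 1 against b3: payoffs 0, 4, 11 → best response Down.
Player 2 against Up: payoffs 9, 7, 1 → best response b1.
Player 2 against Middle: payoffs 5, 9, 4 → best response b2.
Player 2 against Down: payoffs 3, 5, 4 → best response b2.
No profile is a mutual best response for all players.

There is no pure-strategy Nash equilibrium.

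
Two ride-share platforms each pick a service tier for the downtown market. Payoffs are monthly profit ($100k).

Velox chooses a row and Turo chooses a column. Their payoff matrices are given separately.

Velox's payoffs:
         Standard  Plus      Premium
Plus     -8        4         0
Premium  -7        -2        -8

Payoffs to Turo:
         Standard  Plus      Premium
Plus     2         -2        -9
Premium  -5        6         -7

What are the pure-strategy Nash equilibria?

There is no pure-strategy Nash equilibrium.

Velox against Standard: payoffs -8, -7 → best response Premium.
Velox against Plus: payoffs 4, -2 → best response Plus.
Velox against Premium: payoffs 0, -8 → best response Plus.
Turo against Plus: payoffs 2, -2, -9 → best response Standard.
Turo against Premium: payoffs -5, 6, -7 → best response Plus.
No profile is a mutual best response for all players.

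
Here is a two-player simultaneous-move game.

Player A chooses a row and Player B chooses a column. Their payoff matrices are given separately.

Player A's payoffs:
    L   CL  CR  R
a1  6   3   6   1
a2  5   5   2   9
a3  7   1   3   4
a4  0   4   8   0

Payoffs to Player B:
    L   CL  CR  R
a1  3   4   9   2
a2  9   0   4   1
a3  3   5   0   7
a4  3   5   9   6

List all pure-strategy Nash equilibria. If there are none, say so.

(a1, L): Player A can switch to a3 (6 → 7). Not NE.
(a1, CL): Player A can switch to a2 (3 → 5). Not NE.
(a1, CR): Player A can switch to a4 (6 → 8). Not NE.
(a1, R): Player A can switch to a2 (1 → 9). Not NE.
(a2, L): Player A can switch to a1 (5 → 6). Not NE.
(a2, CL): Player B can switch to L (0 → 9). Not NE.
(a2, CR): Player A can switch to a1 (2 → 6). Not NE.
(a2, R): Player B can switch to L (1 → 9). Not NE.
(a4, CR): Player A gets 8, best alternative 6; Player B gets 9, best alternative 6. No profitable deviation — NE.
(The remaining 7 profiles each have a profitable deviation by the same check.)

(a4, CR)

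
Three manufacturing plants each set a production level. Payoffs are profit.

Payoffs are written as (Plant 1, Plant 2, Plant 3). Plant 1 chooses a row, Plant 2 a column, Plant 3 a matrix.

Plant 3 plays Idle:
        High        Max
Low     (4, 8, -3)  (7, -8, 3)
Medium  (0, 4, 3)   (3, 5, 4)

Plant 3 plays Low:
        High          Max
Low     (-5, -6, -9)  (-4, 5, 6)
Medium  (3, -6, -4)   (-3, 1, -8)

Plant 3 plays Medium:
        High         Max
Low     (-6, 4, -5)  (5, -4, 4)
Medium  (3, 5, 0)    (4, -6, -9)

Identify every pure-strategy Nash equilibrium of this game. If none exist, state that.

Pure NE: (Low, High, Idle)

Plant 1 against (High, Idle): payoffs 4, 0 → best response Low.
Plant 1 against (High, Low): payoffs -5, 3 → best response Medium.
Plant 1 against (High, Medium): payoffs -6, 3 → best response Medium.
Plant 1 against (Max, Idle): payoffs 7, 3 → best response Low.
Plant 1 against (Max, Low): payoffs -4, -3 → best response Medium.
Plant 1 against (Max, Medium): payoffs 5, 4 → best response Low.
Plant 2 against (Low, Idle): payoffs 8, -8 → best response High.
Plant 2 against (Low, Low): payoffs -6, 5 → best response Max.
Plant 2 against (Low, Medium): payoffs 4, -4 → best response High.
Plant 2 against (Medium, Idle): payoffs 4, 5 → best response Max.
Plant 2 against (Medium, Low): payoffs -6, 1 → best response Max.
Plant 2 against (Medium, Medium): payoffs 5, -6 → best response High.
Plant 3 against (Low, High): payoffs -3, -9, -5 → best response Idle.
Plant 3 against (Low, Max): payoffs 3, 6, 4 → best response Low.
Plant 3 against (Medium, High): payoffs 3, -4, 0 → best response Idle.
Plant 3 against (Medium, Max): payoffs 4, -8, -9 → best response Idle.
Mutual best responses: (Low, High, Idle).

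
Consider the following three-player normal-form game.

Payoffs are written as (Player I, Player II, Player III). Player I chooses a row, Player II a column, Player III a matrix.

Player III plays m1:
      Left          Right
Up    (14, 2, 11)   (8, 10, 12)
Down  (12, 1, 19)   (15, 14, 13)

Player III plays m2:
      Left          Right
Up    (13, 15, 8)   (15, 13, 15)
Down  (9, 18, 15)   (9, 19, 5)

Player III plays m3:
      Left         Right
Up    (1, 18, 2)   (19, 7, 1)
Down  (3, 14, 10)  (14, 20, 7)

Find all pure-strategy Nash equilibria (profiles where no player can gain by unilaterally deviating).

Player I against (Left, m1): payoffs 14, 12 → best response Up.
Player I against (Left, m2): payoffs 13, 9 → best response Up.
Player I against (Left, m3): payoffs 1, 3 → best response Down.
Player I against (Right, m1): payoffs 8, 15 → best response Down.
Player I against (Right, m2): payoffs 15, 9 → best response Up.
Player I against (Right, m3): payoffs 19, 14 → best response Up.
Player II against (Up, m1): payoffs 2, 10 → best response Right.
Player II against (Up, m2): payoffs 15, 13 → best response Left.
Player II against (Up, m3): payoffs 18, 7 → best response Left.
Player II against (Down, m1): payoffs 1, 14 → best response Right.
Player II against (Down, m2): payoffs 18, 19 → best response Right.
Player II against (Down, m3): payoffs 14, 20 → best response Right.
Player III against (Up, Left): payoffs 11, 8, 2 → best response m1.
Player III against (Up, Right): payoffs 12, 15, 1 → best response m2.
Player III against (Down, Left): payoffs 19, 15, 10 → best response m1.
Player III against (Down, Right): payoffs 13, 5, 7 → best response m1.
Mutual best responses: (Down, Right, m1).

Pure NE: (Down, Right, m1)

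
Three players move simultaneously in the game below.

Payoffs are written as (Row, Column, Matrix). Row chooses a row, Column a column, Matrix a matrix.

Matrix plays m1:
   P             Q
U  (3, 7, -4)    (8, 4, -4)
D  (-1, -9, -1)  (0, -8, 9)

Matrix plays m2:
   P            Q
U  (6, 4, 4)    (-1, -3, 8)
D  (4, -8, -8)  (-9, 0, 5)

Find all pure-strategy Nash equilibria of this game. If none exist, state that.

(U, P, m2)

(U, P, m1): Matrix can switch to m2 (-4 → 4). Not NE.
(U, P, m2): Row gets 6, best alternative 4; Column gets 4, best alternative -3; Matrix gets 4, best alternative -4. No profitable deviation — NE.
(U, Q, m1): Column can switch to P (4 → 7). Not NE.
(U, Q, m2): Column can switch to P (-3 → 4). Not NE.
(D, P, m1): Row can switch to U (-1 → 3). Not NE.
(D, P, m2): Row can switch to U (4 → 6). Not NE.
(D, Q, m1): Row can switch to U (0 → 8). Not NE.
(D, Q, m2): Row can switch to U (-9 → -1). Not NE.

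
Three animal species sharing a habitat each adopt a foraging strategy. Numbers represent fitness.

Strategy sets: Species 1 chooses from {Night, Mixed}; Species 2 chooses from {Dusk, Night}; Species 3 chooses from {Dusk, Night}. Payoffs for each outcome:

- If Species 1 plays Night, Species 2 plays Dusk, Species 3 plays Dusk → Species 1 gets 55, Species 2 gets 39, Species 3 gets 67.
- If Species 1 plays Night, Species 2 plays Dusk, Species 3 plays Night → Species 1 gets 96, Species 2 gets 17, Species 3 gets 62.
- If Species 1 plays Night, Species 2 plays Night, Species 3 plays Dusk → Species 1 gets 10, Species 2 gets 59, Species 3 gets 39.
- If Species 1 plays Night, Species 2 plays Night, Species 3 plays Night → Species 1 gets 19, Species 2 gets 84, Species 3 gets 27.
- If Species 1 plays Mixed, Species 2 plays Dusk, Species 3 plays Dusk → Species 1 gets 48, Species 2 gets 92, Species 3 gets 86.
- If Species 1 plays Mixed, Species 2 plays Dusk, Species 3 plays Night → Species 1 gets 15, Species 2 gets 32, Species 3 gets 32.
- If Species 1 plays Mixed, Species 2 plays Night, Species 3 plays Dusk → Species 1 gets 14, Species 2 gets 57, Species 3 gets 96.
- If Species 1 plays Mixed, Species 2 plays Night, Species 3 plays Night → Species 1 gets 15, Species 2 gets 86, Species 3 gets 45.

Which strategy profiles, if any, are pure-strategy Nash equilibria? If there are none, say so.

No pure-strategy Nash equilibrium.

Species 1 against (Dusk, Dusk): payoffs 55, 48 → best response Night.
Species 1 against (Dusk, Night): payoffs 96, 15 → best response Night.
Species 1 against (Night, Dusk): payoffs 10, 14 → best response Mixed.
Species 1 against (Night, Night): payoffs 19, 15 → best response Night.
Species 2 against (Night, Dusk): payoffs 39, 59 → best response Night.
Species 2 against (Night, Night): payoffs 17, 84 → best response Night.
Species 2 against (Mixed, Dusk): payoffs 92, 57 → best response Dusk.
Species 2 against (Mixed, Night): payoffs 32, 86 → best response Night.
Species 3 against (Night, Dusk): payoffs 67, 62 → best response Dusk.
Species 3 against (Night, Night): payoffs 39, 27 → best response Dusk.
Species 3 against (Mixed, Dusk): payoffs 86, 32 → best response Dusk.
Species 3 against (Mixed, Night): payoffs 96, 45 → best response Dusk.
No profile is a mutual best response for all players.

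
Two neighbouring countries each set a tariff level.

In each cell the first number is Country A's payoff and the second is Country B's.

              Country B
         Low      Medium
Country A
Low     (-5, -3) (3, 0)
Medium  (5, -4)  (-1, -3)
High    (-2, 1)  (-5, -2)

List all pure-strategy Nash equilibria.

For each strategy profile, look for a profitable unilateral deviation.
(Low, Low): Country A can switch to Medium (-5 → 5). Not NE.
(Low, Medium): Country A gets 3, best alternative -1; Country B gets 0, best alternative -3. No profitable deviation — NE.
(Medium, Low): Country B can switch to Medium (-4 → -3). Not NE.
(Medium, Medium): Country A can switch to Low (-1 → 3). Not NE.
(High, Low): Country A can switch to Medium (-2 → 5). Not NE.
(High, Medium): Country A can switch to Low (-5 → 3). Not NE.

Pure NE: (Low, Medium)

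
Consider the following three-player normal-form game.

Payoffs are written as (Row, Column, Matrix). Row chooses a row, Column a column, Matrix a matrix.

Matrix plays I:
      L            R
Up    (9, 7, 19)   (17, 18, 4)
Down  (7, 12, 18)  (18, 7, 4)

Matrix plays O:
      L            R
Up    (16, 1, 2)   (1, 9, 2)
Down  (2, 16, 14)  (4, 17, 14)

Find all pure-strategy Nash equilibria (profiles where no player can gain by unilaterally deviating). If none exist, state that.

The unique pure-strategy Nash equilibrium is (Down, R, O).

For each player, find the best response to each opponent profile; mutual best responses are the pure NE.
Row against (L, I): payoffs 9, 7 → best response Up.
Row against (L, O): payoffs 16, 2 → best response Up.
Row against (R, I): payoffs 17, 18 → best response Down.
Row against (R, O): payoffs 1, 4 → best response Down.
Column against (Up, I): payoffs 7, 18 → best response R.
Column against (Up, O): payoffs 1, 9 → best response R.
Column against (Down, I): payoffs 12, 7 → best response L.
Column against (Down, O): payoffs 16, 17 → best response R.
Matrix against (Up, L): payoffs 19, 2 → best response I.
Matrix against (Up, R): payoffs 4, 2 → best response I.
Matrix against (Down, L): payoffs 18, 14 → best response I.
Matrix against (Down, R): payoffs 4, 14 → best response O.
Mutual best responses: (Down, R, O).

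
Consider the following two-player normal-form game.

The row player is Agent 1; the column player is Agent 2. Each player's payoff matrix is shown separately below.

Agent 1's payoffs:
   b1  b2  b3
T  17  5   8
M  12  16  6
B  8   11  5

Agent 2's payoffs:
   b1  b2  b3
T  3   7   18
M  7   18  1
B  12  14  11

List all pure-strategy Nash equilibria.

(T, b1): Agent 2 can switch to b2 (3 → 7). Not NE.
(T, b2): Agent 1 can switch to M (5 → 16). Not NE.
(T, b3): Agent 1 gets 8, best alternative 6; Agent 2 gets 18, best alternative 7. No profitable deviation — NE.
(M, b1): Agent 1 can switch to T (12 → 17). Not NE.
(M, b2): Agent 1 gets 16, best alternative 11; Agent 2 gets 18, best alternative 7. No profitable deviation — NE.
(M, b3): Agent 1 can switch to T (6 → 8). Not NE.
(B, b1): Agent 1 can switch to T (8 → 17). Not NE.
(B, b2): Agent 1 can switch to M (11 → 16). Not NE.
(B, b3): Agent 1 can switch to T (5 → 8). Not NE.

The pure Nash equilibria are (T, b3) and (M, b2).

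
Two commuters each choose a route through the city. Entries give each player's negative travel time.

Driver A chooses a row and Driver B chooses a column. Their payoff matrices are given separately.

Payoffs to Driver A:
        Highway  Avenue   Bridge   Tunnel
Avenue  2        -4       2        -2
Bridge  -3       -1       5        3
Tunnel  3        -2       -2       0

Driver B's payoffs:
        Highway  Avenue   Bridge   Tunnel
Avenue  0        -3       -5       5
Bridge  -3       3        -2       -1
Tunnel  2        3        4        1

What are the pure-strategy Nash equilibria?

For each strategy profile, look for a profitable unilateral deviation.
(Avenue, Highway): Driver A can switch to Tunnel (2 → 3). Not NE.
(Avenue, Avenue): Driver A can switch to Bridge (-4 → -1). Not NE.
(Avenue, Bridge): Driver A can switch to Bridge (2 → 5). Not NE.
(Avenue, Tunnel): Driver A can switch to Bridge (-2 → 3). Not NE.
(Bridge, Highway): Driver A can switch to Avenue (-3 → 2). Not NE.
(Bridge, Avenue): Driver A gets -1, best alternative -2; Driver B gets 3, best alternative -1. No profitable deviation — NE.
(Bridge, Bridge): Driver B can switch to Avenue (-2 → 3). Not NE.
(Bridge, Tunnel): Driver B can switch to Avenue (-1 → 3). Not NE.
(Tunnel, Highway): Driver B can switch to Avenue (2 → 3). Not NE.
(Tunnel, Avenue): Driver A can switch to Bridge (-2 → -1). Not NE.
(Tunnel, Bridge): Driver A can switch to Avenue (-2 → 2). Not NE.
(The remaining 1 profile has a profitable deviation by the same check.)

The unique pure-strategy Nash equilibrium is (Bridge, Avenue).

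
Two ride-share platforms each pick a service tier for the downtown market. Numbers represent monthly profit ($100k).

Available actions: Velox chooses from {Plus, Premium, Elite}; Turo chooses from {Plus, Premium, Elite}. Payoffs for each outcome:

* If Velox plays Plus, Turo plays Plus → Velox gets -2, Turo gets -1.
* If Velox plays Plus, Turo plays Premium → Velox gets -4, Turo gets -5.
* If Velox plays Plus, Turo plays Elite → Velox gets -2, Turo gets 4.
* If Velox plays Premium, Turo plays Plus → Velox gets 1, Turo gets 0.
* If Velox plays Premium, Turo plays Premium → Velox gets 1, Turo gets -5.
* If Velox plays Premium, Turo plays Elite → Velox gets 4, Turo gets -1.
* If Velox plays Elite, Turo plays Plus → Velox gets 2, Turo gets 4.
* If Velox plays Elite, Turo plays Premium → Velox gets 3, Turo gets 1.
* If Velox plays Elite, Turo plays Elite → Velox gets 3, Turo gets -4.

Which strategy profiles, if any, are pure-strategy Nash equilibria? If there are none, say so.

Velox against Plus: payoffs -2, 1, 2 → best response Elite.
Velox against Premium: payoffs -4, 1, 3 → best response Elite.
Velox against Elite: payoffs -2, 4, 3 → best response Premium.
Turo against Plus: payoffs -1, -5, 4 → best response Elite.
Turo against Premium: payoffs 0, -5, -1 → best response Plus.
Turo against Elite: payoffs 4, 1, -4 → best response Plus.
Mutual best responses: (Elite, Plus).

Pure NE: (Elite, Plus)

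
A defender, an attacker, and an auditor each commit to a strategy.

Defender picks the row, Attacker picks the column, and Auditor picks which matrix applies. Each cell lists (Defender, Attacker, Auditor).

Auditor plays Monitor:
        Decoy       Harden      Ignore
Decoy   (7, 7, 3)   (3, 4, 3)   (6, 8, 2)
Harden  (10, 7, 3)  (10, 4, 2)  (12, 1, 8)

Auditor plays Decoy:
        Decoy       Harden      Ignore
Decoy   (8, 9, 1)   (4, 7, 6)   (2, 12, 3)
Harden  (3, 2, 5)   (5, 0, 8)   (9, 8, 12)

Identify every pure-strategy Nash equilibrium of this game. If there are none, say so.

Pure NE: (Harden, Ignore, Decoy)

For each strategy profile, look for a profitable unilateral deviation.
(Decoy, Decoy, Monitor): Defender can switch to Harden (7 → 10). Not NE.
(Decoy, Decoy, Decoy): Attacker can switch to Ignore (9 → 12). Not NE.
(Decoy, Harden, Monitor): Defender can switch to Harden (3 → 10). Not NE.
(Decoy, Harden, Decoy): Defender can switch to Harden (4 → 5). Not NE.
(Decoy, Ignore, Monitor): Defender can switch to Harden (6 → 12). Not NE.
(Decoy, Ignore, Decoy): Defender can switch to Harden (2 → 9). Not NE.
(Harden, Ignore, Decoy): Defender gets 9, best alternative 2; Attacker gets 8, best alternative 2; Auditor gets 12, best alternative 8. No profitable deviation — NE.
(The remaining 5 profiles each have a profitable deviation by the same check.)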